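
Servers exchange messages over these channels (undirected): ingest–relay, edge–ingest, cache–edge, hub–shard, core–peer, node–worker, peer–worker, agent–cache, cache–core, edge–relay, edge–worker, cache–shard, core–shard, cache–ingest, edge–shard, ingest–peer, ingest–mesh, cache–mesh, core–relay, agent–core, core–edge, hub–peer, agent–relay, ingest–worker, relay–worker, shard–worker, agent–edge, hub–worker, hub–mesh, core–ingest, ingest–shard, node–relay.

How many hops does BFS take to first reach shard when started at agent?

2

Level 0: agent
Level 1: cache, core, edge, relay
Level 2: ingest, mesh, node, peer, shard, worker
Level 3: hub
shard first appears at level 2.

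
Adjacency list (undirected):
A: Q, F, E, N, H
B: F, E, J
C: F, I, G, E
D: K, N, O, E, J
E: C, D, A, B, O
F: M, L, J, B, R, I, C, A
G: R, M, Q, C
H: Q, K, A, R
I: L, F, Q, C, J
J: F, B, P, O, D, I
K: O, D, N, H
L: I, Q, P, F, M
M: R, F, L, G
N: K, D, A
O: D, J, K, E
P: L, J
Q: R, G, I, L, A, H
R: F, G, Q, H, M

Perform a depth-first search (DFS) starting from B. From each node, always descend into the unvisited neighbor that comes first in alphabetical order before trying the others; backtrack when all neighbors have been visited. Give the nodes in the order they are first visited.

B → E → A → F → C → G → M → L → I → J → D → K → H → Q → R → N → O → P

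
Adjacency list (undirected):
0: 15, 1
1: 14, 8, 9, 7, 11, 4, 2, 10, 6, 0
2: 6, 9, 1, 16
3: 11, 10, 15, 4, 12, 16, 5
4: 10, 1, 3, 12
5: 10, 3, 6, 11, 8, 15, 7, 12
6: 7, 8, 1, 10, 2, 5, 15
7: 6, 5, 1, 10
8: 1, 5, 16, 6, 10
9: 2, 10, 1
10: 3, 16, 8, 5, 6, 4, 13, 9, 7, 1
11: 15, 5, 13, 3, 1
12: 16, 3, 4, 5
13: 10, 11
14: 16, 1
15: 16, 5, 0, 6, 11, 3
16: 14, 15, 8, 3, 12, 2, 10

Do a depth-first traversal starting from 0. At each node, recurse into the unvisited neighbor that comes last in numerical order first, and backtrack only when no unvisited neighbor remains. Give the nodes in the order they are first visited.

0 → 15 → 16 → 14 → 1 → 11 → 13 → 10 → 9 → 2 → 6 → 8 → 5 → 12 → 4 → 3 → 7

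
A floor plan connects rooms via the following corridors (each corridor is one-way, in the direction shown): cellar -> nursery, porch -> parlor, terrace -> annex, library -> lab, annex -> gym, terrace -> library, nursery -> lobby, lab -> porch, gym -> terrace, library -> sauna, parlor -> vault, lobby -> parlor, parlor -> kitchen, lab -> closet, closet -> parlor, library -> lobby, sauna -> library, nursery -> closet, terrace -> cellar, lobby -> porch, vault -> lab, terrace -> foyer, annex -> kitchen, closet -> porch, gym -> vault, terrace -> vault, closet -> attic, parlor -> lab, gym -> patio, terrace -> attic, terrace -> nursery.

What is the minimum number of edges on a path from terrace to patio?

3

Level 0: terrace
Level 1: annex, attic, cellar, foyer, library, nursery, vault
Level 2: closet, gym, kitchen, lab, lobby, sauna
Level 3: parlor, patio, porch
patio first appears at level 3.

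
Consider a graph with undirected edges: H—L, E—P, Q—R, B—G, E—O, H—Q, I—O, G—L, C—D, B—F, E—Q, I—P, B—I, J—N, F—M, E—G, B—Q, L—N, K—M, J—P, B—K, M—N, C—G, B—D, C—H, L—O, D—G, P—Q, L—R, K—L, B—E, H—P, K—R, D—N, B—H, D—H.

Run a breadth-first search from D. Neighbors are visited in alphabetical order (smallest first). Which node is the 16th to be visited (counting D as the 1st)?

O

Visit D; enqueue B, C, G, H, N → queue [B, C, G, H, N]
Visit B; enqueue E, F, I, K, Q → queue [C, G, H, N, E, F, I, K, Q]
Visit C → queue [G, H, N, E, F, I, K, Q]
Visit G; enqueue L → queue [H, N, E, F, I, K, Q, L]
Visit H; enqueue P → queue [N, E, F, I, K, Q, L, P]
Visit N; enqueue J, M → queue [E, F, I, K, Q, L, P, J, M]
Visit E; enqueue O → queue [F, I, K, Q, L, P, J, M, O]
Visit F → queue [I, K, Q, L, P, J, M, O]
Visit I → queue [K, Q, L, P, J, M, O]
Visit K; enqueue R → queue [Q, L, P, J, M, O, R]
Visit Q → queue [L, P, J, M, O, R]
Visit L → queue [P, J, M, O, R]
Visit P → queue [J, M, O, R]
Visit J → queue [M, O, R]
Visit M → queue [O, R]
Visit O → queue [R]
Visit R → queue []

Visit order: D, B, C, G, H, N, E, F, I, K, Q, L, P, J, M, O, R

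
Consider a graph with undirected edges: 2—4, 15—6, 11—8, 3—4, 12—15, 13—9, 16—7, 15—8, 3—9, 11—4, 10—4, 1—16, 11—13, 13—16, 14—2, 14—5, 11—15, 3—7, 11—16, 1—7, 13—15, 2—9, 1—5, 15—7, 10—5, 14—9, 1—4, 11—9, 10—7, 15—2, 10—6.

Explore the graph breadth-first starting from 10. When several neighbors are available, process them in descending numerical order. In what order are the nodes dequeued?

Visit 10; enqueue 7, 6, 5, 4 → queue [7, 6, 5, 4]
Visit 7; enqueue 16, 15, 3, 1 → queue [6, 5, 4, 16, 15, 3, 1]
Visit 6 → queue [5, 4, 16, 15, 3, 1]
Visit 5; enqueue 14 → queue [4, 16, 15, 3, 1, 14]
Visit 4; enqueue 11, 2 → queue [16, 15, 3, 1, 14, 11, 2]
Visit 16; enqueue 13 → queue [15, 3, 1, 14, 11, 2, 13]
Visit 15; enqueue 12, 8 → queue [3, 1, 14, 11, 2, 13, 12, 8]
Visit 3; enqueue 9 → queue [1, 14, 11, 2, 13, 12, 8, 9]
Visit 1 → queue [14, 11, 2, 13, 12, 8, 9]
Visit 14 → queue [11, 2, 13, 12, 8, 9]
Visit 11 → queue [2, 13, 12, 8, 9]
Visit 2 → queue [13, 12, 8, 9]
Visit 13 → queue [12, 8, 9]
Visit 12 → queue [8, 9]
Visit 8 → queue [9]
Visit 9 → queue []

10, 7, 6, 5, 4, 16, 15, 3, 1, 14, 11, 2, 13, 12, 8, 9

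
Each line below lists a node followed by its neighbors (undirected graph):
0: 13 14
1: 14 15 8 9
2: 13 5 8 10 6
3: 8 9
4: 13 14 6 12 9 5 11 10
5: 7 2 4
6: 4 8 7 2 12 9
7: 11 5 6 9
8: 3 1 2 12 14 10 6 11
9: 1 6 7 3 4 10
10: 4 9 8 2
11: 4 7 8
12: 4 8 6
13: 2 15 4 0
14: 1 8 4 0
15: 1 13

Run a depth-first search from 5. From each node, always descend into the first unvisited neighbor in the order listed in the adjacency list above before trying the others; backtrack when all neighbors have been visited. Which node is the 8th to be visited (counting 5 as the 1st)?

3

Visit 5
5 → 7
7 → 11
11 → 4
4 → 13
13 → 2
2 → 8
8 → 3
3 → 9
9 → 1
1 → 14
14 → 0
1 → 15
9 → 6
6 → 12
9 → 10

Visit order: 5, 7, 11, 4, 13, 2, 8, 3, 9, 1, 14, 0, 15, 6, 12, 10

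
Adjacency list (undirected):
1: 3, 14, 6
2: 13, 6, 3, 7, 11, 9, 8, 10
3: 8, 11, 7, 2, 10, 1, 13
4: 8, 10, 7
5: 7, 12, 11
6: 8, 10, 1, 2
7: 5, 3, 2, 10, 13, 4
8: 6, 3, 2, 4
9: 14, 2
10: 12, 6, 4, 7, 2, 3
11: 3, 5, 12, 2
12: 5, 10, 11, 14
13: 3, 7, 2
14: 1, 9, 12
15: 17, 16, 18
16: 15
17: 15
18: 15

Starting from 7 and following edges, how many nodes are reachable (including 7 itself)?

BFS from 7 visits: 7, 5, 3, 2, 10, 13, 4, 12, 11, 8, 1, 6, 9, 14
Reachable nodes: 14 of 18 total.

14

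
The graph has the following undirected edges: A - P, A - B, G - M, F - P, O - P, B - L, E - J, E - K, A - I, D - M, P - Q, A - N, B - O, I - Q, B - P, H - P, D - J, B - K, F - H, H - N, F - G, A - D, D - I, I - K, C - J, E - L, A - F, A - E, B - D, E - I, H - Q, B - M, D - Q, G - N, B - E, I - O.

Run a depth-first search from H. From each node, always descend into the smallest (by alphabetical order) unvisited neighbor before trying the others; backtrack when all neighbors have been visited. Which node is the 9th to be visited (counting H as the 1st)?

Visit H
H → F
F → A
A → B
B → D
D → I
I → E
E → J
J → C
E → K
E → L
I → O
O → P
P → Q
D → M
M → G
G → N

Visit order: H, F, A, B, D, I, E, J, C, K, L, O, P, Q, M, G, N

C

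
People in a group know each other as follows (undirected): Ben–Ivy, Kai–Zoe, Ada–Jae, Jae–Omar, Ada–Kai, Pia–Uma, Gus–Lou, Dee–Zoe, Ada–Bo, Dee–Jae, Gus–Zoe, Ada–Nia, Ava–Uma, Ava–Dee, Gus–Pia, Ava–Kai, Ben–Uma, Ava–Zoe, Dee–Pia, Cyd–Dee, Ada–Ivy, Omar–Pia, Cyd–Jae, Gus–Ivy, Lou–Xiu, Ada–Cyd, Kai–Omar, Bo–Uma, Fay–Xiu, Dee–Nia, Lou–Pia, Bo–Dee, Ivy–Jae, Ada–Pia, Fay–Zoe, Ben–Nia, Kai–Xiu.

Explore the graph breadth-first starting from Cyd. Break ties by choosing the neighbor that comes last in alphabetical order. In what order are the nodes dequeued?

Cyd → Jae → Dee → Ada → Omar → Ivy → Zoe → Pia → Nia → Bo → Ava → Kai → Gus → Ben → Fay → Uma → Lou → Xiu

Visit Cyd; enqueue Jae, Dee, Ada → queue [Jae, Dee, Ada]
Visit Jae; enqueue Omar, Ivy → queue [Dee, Ada, Omar, Ivy]
Visit Dee; enqueue Zoe, Pia, Nia, Bo, Ava → queue [Ada, Omar, Ivy, Zoe, Pia, Nia, Bo, Ava]
Visit Ada; enqueue Kai → queue [Omar, Ivy, Zoe, Pia, Nia, Bo, Ava, Kai]
Visit Omar → queue [Ivy, Zoe, Pia, Nia, Bo, Ava, Kai]
Visit Ivy; enqueue Gus, Ben → queue [Zoe, Pia, Nia, Bo, Ava, Kai, Gus, Ben]
Visit Zoe; enqueue Fay → queue [Pia, Nia, Bo, Ava, Kai, Gus, Ben, Fay]
Visit Pia; enqueue Uma, Lou → queue [Nia, Bo, Ava, Kai, Gus, Ben, Fay, Uma, Lou]
Visit Nia → queue [Bo, Ava, Kai, Gus, Ben, Fay, Uma, Lou]
Visit Bo → queue [Ava, Kai, Gus, Ben, Fay, Uma, Lou]
Visit Ava → queue [Kai, Gus, Ben, Fay, Uma, Lou]
Visit Kai; enqueue Xiu → queue [Gus, Ben, Fay, Uma, Lou, Xiu]
Visit Gus → queue [Ben, Fay, Uma, Lou, Xiu]
Visit Ben → queue [Fay, Uma, Lou, Xiu]
Visit Fay → queue [Uma, Lou, Xiu]
Visit Uma → queue [Lou, Xiu]
Visit Lou → queue [Xiu]
Visit Xiu → queue []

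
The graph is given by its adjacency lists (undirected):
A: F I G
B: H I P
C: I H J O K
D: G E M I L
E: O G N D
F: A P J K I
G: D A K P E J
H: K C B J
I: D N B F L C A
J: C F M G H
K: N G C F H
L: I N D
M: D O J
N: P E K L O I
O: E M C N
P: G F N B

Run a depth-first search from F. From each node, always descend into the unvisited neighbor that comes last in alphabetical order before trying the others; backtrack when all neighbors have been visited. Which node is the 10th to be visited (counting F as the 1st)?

E

Visit F
F → P
P → N
N → O
O → M
M → J
J → H
H → K
K → G
G → E
E → D
D → L
L → I
I → C
I → B
I → A

Visit order: F, P, N, O, M, J, H, K, G, E, D, L, I, C, B, A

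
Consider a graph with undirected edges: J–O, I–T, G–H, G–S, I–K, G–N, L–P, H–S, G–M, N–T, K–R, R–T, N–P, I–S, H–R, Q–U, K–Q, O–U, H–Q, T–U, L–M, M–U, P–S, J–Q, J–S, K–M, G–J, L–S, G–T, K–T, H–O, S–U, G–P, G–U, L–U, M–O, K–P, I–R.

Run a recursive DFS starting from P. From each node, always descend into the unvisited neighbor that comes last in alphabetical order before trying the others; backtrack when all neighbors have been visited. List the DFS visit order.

Visit P
P → S
S → U
U → T
T → R
R → K
K → Q
Q → J
J → O
O → M
M → L
M → G
G → N
G → H
K → I

P, S, U, T, R, K, Q, J, O, M, L, G, N, H, I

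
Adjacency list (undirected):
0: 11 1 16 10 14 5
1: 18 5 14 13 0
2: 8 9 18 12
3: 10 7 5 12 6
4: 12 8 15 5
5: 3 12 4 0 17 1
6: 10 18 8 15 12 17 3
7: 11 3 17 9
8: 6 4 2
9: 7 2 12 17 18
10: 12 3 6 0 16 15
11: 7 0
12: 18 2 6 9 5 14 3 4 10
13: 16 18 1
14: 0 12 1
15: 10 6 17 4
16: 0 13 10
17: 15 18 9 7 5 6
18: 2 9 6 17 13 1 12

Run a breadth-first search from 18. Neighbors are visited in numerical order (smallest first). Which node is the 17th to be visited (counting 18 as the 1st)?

Visit 18; enqueue 1, 2, 6, 9, 12, 13, 17 → queue [1, 2, 6, 9, 12, 13, 17]
Visit 1; enqueue 0, 5, 14 → queue [2, 6, 9, 12, 13, 17, 0, 5, 14]
Visit 2; enqueue 8 → queue [6, 9, 12, 13, 17, 0, 5, 14, 8]
Visit 6; enqueue 3, 10, 15 → queue [9, 12, 13, 17, 0, 5, 14, 8, 3, 10, 15]
Visit 9; enqueue 7 → queue [12, 13, 17, 0, 5, 14, 8, 3, 10, 15, 7]
Visit 12; enqueue 4 → queue [13, 17, 0, 5, 14, 8, 3, 10, 15, 7, 4]
Visit 13; enqueue 16 → queue [17, 0, 5, 14, 8, 3, 10, 15, 7, 4, 16]
Visit 17 → queue [0, 5, 14, 8, 3, 10, 15, 7, 4, 16]
Visit 0; enqueue 11 → queue [5, 14, 8, 3, 10, 15, 7, 4, 16, 11]
Visit 5 → queue [14, 8, 3, 10, 15, 7, 4, 16, 11]
Visit 14 → queue [8, 3, 10, 15, 7, 4, 16, 11]
Visit 8 → queue [3, 10, 15, 7, 4, 16, 11]
Visit 3 → queue [10, 15, 7, 4, 16, 11]
Visit 10 → queue [15, 7, 4, 16, 11]
Visit 15 → queue [7, 4, 16, 11]
Visit 7 → queue [4, 16, 11]
Visit 4 → queue [16, 11]
Visit 16 → queue [11]
Visit 11 → queue []

Visit order: 18, 1, 2, 6, 9, 12, 13, 17, 0, 5, 14, 8, 3, 10, 15, 7, 4, 16, 11

4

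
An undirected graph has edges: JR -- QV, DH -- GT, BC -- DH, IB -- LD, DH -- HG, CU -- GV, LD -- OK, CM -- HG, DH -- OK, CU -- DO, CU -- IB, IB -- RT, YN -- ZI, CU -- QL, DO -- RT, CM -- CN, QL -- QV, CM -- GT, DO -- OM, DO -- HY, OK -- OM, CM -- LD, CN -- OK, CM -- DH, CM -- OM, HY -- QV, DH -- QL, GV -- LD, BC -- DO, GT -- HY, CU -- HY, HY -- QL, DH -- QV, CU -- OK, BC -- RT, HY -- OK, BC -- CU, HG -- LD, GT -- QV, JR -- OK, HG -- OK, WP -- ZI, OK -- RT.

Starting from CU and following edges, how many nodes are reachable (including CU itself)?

BFS from CU visits: CU, BC, DO, GV, HY, IB, OK, QL, DH, RT, OM, LD, GT, QV, CN, HG, JR, CM
Reachable nodes: 18 of 21 total.

18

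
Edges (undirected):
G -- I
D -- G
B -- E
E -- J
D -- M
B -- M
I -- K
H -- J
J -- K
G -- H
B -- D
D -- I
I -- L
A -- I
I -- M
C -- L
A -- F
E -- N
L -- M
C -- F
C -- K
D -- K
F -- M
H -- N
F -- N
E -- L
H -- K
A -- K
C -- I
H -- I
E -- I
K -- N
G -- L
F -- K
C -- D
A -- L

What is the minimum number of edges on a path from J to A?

2

Level 0: J
Level 1: E, H, K
Level 2: A, B, C, D, F, G, I, L, N
Level 3: M
A first appears at level 2.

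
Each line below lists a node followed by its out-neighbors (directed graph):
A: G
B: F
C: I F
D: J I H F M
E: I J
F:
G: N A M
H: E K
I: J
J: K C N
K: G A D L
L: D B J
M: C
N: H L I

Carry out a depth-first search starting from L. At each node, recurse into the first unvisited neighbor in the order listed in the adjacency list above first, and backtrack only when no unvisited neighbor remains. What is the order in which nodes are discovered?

Visit L
L → D
D → J
J → K
K → G
G → N
N → H
H → E
E → I
G → A
G → M
M → C
C → F
L → B

L D J K G N H E I A M C F B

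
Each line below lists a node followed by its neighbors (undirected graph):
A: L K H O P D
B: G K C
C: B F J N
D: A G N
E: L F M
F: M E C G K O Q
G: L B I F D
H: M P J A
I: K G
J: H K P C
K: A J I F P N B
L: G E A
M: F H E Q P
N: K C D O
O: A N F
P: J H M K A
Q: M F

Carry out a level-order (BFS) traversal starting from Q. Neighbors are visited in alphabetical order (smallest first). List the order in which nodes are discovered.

Q, F, M, C, E, G, K, O, H, P, B, J, N, L, D, I, A

Visit Q; enqueue F, M → queue [F, M]
Visit F; enqueue C, E, G, K, O → queue [M, C, E, G, K, O]
Visit M; enqueue H, P → queue [C, E, G, K, O, H, P]
Visit C; enqueue B, J, N → queue [E, G, K, O, H, P, B, J, N]
Visit E; enqueue L → queue [G, K, O, H, P, B, J, N, L]
Visit G; enqueue D, I → queue [K, O, H, P, B, J, N, L, D, I]
Visit K; enqueue A → queue [O, H, P, B, J, N, L, D, I, A]
Visit O → queue [H, P, B, J, N, L, D, I, A]
Visit H → queue [P, B, J, N, L, D, I, A]
Visit P → queue [B, J, N, L, D, I, A]
Visit B → queue [J, N, L, D, I, A]
Visit J → queue [N, L, D, I, A]
Visit N → queue [L, D, I, A]
Visit L → queue [D, I, A]
Visit D → queue [I, A]
Visit I → queue [A]
Visit A → queue []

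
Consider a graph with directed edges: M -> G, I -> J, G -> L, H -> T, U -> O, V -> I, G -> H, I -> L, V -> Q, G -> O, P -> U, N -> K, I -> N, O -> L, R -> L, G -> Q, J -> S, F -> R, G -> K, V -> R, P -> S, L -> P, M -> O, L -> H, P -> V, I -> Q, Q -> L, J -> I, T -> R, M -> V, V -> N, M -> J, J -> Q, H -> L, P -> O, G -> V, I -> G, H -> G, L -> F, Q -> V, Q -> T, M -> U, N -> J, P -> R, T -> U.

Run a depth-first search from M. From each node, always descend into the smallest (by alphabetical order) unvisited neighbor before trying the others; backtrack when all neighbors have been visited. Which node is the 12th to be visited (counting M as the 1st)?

I

Visit M
M → G
G → H
H → L
L → F
F → R
L → P
P → O
P → S
P → U
P → V
V → I
I → J
J → Q
Q → T
I → N
N → K

Visit order: M, G, H, L, F, R, P, O, S, U, V, I, J, Q, T, N, K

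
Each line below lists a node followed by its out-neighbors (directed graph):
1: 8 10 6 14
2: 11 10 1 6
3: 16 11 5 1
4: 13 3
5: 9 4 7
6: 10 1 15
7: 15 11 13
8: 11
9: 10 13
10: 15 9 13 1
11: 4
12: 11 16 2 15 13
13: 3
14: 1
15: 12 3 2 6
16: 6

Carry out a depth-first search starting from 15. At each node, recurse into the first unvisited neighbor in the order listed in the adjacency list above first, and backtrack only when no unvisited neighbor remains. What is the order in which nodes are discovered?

15, 12, 11, 4, 13, 3, 16, 6, 10, 9, 1, 8, 14, 5, 7, 2

Visit 15
15 → 12
12 → 11
11 → 4
4 → 13
13 → 3
3 → 16
16 → 6
6 → 10
10 → 9
10 → 1
1 → 8
1 → 14
3 → 5
5 → 7
12 → 2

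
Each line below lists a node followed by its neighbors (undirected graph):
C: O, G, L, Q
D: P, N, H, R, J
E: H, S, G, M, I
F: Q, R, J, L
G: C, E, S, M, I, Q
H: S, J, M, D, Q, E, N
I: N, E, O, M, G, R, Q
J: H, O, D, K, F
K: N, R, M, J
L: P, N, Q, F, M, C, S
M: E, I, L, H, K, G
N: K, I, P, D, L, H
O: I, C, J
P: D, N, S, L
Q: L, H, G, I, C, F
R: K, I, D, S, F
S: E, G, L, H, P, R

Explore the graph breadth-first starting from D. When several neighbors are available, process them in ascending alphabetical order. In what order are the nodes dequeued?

D -> H -> J -> N -> P -> R -> E -> M -> Q -> S -> F -> K -> O -> I -> L -> G -> C

Visit D; enqueue H, J, N, P, R → queue [H, J, N, P, R]
Visit H; enqueue E, M, Q, S → queue [J, N, P, R, E, M, Q, S]
Visit J; enqueue F, K, O → queue [N, P, R, E, M, Q, S, F, K, O]
Visit N; enqueue I, L → queue [P, R, E, M, Q, S, F, K, O, I, L]
Visit P → queue [R, E, M, Q, S, F, K, O, I, L]
Visit R → queue [E, M, Q, S, F, K, O, I, L]
Visit E; enqueue G → queue [M, Q, S, F, K, O, I, L, G]
Visit M → queue [Q, S, F, K, O, I, L, G]
Visit Q; enqueue C → queue [S, F, K, O, I, L, G, C]
Visit S → queue [F, K, O, I, L, G, C]
Visit F → queue [K, O, I, L, G, C]
Visit K → queue [O, I, L, G, C]
Visit O → queue [I, L, G, C]
Visit I → queue [L, G, C]
Visit L → queue [G, C]
Visit G → queue [C]
Visit C → queue []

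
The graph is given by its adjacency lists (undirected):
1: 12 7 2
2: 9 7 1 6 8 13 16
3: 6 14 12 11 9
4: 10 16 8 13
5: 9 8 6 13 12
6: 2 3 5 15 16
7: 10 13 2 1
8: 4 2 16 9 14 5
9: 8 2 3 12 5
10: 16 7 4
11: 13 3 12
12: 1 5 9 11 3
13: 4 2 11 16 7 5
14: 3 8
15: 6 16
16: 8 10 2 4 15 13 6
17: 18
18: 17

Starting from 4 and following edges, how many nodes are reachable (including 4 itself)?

BFS from 4 visits: 4, 10, 16, 8, 13, 7, 2, 15, 6, 9, 14, 5, 11, 1, 3, 12
Reachable nodes: 16 of 18 total.

16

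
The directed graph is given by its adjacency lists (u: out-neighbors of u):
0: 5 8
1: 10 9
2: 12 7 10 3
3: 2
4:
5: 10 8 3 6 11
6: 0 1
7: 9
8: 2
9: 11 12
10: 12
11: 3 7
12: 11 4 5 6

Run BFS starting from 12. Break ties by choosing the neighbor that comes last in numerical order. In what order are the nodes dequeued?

12, 11, 6, 5, 4, 7, 3, 1, 0, 10, 8, 9, 2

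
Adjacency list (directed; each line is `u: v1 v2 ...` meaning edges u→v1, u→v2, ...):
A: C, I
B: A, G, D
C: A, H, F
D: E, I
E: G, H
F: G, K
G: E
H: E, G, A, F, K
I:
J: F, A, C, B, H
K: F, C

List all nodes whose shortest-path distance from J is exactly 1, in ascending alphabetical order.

Level 0: J
Level 1: A, B, C, F, H
Level 2: D, E, G, I, K

A, B, C, F, H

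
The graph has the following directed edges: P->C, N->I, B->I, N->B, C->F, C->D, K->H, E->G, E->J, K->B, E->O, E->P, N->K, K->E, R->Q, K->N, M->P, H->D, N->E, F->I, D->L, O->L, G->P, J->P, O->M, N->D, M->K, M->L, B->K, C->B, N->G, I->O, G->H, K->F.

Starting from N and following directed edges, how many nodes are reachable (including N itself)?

BFS from N visits: N, K, I, G, E, D, B, H, F, O, P, J, L, M, C
Reachable nodes: 15 of 17 total.

15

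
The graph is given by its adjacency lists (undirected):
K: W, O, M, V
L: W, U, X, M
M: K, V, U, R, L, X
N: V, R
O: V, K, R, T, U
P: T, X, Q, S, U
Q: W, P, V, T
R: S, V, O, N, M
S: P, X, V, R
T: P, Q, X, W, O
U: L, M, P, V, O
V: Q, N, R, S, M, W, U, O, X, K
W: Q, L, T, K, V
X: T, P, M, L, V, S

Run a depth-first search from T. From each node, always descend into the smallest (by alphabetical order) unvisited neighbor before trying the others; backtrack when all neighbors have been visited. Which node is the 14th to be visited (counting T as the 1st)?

W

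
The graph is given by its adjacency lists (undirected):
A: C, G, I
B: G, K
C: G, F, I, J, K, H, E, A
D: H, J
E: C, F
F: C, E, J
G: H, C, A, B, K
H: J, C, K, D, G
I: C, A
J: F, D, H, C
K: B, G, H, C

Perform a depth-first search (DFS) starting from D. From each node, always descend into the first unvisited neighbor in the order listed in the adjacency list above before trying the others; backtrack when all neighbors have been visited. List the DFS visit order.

Visit D
D → H
H → J
J → F
F → C
C → G
G → A
A → I
G → B
B → K
C → E

D -> H -> J -> F -> C -> G -> A -> I -> B -> K -> E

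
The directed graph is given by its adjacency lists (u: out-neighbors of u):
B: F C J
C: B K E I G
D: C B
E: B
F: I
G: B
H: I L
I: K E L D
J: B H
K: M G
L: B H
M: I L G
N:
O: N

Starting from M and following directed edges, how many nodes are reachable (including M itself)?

BFS from M visits: M, G, I, L, B, D, E, K, H, C, F, J
Reachable nodes: 12 of 14 total.

12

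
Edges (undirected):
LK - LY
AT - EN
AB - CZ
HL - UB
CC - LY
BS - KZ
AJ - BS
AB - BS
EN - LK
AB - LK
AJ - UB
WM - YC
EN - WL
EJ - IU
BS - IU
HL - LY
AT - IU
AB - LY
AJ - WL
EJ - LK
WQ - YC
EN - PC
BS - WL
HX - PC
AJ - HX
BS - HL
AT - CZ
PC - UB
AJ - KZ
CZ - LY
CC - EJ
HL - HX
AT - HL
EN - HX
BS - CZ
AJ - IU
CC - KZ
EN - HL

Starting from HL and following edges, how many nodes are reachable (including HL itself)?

BFS from HL visits: HL, AT, BS, EN, HX, LY, UB, CZ, IU, AB, AJ, KZ, WL, LK, PC, CC, EJ
Reachable nodes: 17 of 20 total.

17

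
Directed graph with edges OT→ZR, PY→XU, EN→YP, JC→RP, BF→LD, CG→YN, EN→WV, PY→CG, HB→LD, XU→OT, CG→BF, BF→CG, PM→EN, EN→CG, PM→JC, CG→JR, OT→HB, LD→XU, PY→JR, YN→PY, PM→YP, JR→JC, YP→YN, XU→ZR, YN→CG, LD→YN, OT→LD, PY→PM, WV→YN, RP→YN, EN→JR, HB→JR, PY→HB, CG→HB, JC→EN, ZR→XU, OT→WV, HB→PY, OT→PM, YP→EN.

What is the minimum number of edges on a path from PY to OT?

2

Level 0: PY
Level 1: CG, HB, JR, PM, XU
Level 2: BF, EN, JC, LD, OT, YN, YP, ZR
Level 3: RP, WV
OT first appears at level 2.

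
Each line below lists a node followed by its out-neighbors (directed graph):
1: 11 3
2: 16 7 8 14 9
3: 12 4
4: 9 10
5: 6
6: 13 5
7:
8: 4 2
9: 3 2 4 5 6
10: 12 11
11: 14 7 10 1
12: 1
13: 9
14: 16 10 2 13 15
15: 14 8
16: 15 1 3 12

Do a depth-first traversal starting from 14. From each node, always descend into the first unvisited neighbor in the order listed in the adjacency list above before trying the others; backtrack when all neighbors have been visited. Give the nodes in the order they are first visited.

14, 16, 15, 8, 4, 9, 3, 12, 1, 11, 7, 10, 2, 5, 6, 13

Visit 14
14 → 16
16 → 15
15 → 8
8 → 4
4 → 9
9 → 3
3 → 12
12 → 1
1 → 11
11 → 7
11 → 10
9 → 2
9 → 5
5 → 6
6 → 13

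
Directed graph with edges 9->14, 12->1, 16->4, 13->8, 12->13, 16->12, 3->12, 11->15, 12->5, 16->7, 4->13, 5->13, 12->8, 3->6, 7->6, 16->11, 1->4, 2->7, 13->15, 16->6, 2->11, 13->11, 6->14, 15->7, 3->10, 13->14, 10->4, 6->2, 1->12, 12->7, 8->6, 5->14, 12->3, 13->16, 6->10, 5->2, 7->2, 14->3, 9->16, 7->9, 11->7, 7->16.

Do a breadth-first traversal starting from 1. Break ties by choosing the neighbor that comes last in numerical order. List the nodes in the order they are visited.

1 → 12 → 4 → 13 → 8 → 7 → 5 → 3 → 16 → 15 → 14 → 11 → 6 → 9 → 2 → 10

Visit 1; enqueue 12, 4 → queue [12, 4]
Visit 12; enqueue 13, 8, 7, 5, 3 → queue [4, 13, 8, 7, 5, 3]
Visit 4 → queue [13, 8, 7, 5, 3]
Visit 13; enqueue 16, 15, 14, 11 → queue [8, 7, 5, 3, 16, 15, 14, 11]
Visit 8; enqueue 6 → queue [7, 5, 3, 16, 15, 14, 11, 6]
Visit 7; enqueue 9, 2 → queue [5, 3, 16, 15, 14, 11, 6, 9, 2]
Visit 5 → queue [3, 16, 15, 14, 11, 6, 9, 2]
Visit 3; enqueue 10 → queue [16, 15, 14, 11, 6, 9, 2, 10]
Visit 16 → queue [15, 14, 11, 6, 9, 2, 10]
Visit 15 → queue [14, 11, 6, 9, 2, 10]
Visit 14 → queue [11, 6, 9, 2, 10]
Visit 11 → queue [6, 9, 2, 10]
Visit 6 → queue [9, 2, 10]
Visit 9 → queue [2, 10]
Visit 2 → queue [10]
Visit 10 → queue []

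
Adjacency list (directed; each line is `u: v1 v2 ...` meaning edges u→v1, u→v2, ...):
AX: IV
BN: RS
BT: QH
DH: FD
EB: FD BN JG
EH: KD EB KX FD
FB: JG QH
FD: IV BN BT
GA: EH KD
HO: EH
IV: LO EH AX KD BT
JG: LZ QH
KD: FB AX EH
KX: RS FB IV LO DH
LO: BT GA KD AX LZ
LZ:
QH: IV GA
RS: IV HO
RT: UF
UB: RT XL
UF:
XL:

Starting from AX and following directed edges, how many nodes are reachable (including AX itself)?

18

BFS from AX visits: AX, IV, LO, EH, KD, BT, GA, LZ, EB, KX, FD, FB, QH, BN, JG, RS, DH, HO
Reachable nodes: 18 of 22 total.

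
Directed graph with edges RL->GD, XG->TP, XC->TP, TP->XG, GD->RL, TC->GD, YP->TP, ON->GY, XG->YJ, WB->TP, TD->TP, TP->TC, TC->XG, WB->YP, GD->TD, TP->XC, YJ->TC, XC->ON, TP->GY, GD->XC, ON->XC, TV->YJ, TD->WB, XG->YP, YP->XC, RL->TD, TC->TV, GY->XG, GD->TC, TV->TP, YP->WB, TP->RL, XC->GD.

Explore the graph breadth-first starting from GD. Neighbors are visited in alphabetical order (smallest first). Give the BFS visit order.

GD → RL → TC → TD → XC → TV → XG → TP → WB → ON → YJ → YP → GY

Visit GD; enqueue RL, TC, TD, XC → queue [RL, TC, TD, XC]
Visit RL → queue [TC, TD, XC]
Visit TC; enqueue TV, XG → queue [TD, XC, TV, XG]
Visit TD; enqueue TP, WB → queue [XC, TV, XG, TP, WB]
Visit XC; enqueue ON → queue [TV, XG, TP, WB, ON]
Visit TV; enqueue YJ → queue [XG, TP, WB, ON, YJ]
Visit XG; enqueue YP → queue [TP, WB, ON, YJ, YP]
Visit TP; enqueue GY → queue [WB, ON, YJ, YP, GY]
Visit WB → queue [ON, YJ, YP, GY]
Visit ON → queue [YJ, YP, GY]
Visit YJ → queue [YP, GY]
Visit YP → queue [GY]
Visit GY → queue []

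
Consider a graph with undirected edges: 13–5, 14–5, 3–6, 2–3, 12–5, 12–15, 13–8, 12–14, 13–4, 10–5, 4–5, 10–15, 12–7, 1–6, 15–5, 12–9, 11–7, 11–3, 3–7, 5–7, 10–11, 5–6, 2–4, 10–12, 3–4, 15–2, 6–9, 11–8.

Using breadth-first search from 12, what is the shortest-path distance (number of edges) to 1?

Level 0: 12
Level 1: 5, 7, 9, 10, 14, 15
Level 2: 2, 3, 4, 6, 11, 13
Level 3: 1, 8
1 first appears at level 3.

3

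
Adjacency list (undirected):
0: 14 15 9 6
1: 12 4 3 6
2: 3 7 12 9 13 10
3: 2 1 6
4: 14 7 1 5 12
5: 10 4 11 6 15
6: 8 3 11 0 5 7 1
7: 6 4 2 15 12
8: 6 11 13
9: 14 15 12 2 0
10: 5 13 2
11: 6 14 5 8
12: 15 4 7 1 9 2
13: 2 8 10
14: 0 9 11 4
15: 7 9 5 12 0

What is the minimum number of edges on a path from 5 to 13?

Level 0: 5
Level 1: 4, 6, 10, 11, 15
Level 2: 0, 1, 2, 3, 7, 8, 9, 12, 13, 14
13 first appears at level 2.

2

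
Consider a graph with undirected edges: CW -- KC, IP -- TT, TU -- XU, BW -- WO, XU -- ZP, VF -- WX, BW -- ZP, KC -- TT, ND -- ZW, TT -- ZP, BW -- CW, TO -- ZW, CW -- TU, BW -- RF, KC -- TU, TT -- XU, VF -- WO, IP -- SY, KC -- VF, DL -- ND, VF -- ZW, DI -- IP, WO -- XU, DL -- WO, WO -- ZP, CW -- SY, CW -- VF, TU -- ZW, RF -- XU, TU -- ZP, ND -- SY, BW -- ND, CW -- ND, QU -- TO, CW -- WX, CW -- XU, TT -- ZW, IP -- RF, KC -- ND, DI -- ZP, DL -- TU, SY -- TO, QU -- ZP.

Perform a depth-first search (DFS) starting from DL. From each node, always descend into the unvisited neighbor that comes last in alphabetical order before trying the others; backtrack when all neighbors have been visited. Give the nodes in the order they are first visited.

Visit DL
DL → WO
WO → ZP
ZP → XU
XU → TU
TU → ZW
ZW → VF
VF → WX
WX → CW
CW → SY
SY → TO
TO → QU
SY → ND
ND → KC
KC → TT
TT → IP
IP → RF
RF → BW
IP → DI

DL WO ZP XU TU ZW VF WX CW SY TO QU ND KC TT IP RF BW DI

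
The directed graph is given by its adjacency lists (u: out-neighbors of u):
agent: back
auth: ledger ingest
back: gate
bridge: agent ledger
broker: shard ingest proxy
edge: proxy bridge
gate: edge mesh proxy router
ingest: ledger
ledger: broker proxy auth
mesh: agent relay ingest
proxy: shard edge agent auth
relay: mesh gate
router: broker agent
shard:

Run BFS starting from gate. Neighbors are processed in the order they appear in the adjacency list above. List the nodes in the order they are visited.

Visit gate; enqueue edge, mesh, proxy, router → queue [edge, mesh, proxy, router]
Visit edge; enqueue bridge → queue [mesh, proxy, router, bridge]
Visit mesh; enqueue agent, relay, ingest → queue [proxy, router, bridge, agent, relay, ingest]
Visit proxy; enqueue shard, auth → queue [router, bridge, agent, relay, ingest, shard, auth]
Visit router; enqueue broker → queue [bridge, agent, relay, ingest, shard, auth, broker]
Visit bridge; enqueue ledger → queue [agent, relay, ingest, shard, auth, broker, ledger]
Visit agent; enqueue back → queue [relay, ingest, shard, auth, broker, ledger, back]
Visit relay → queue [ingest, shard, auth, broker, ledger, back]
Visit ingest → queue [shard, auth, broker, ledger, back]
Visit shard → queue [auth, broker, ledger, back]
Visit auth → queue [broker, ledger, back]
Visit broker → queue [ledger, back]
Visit ledger → queue [back]
Visit back → queue []

gate → edge → mesh → proxy → router → bridge → agent → relay → ingest → shard → auth → broker → ledger → back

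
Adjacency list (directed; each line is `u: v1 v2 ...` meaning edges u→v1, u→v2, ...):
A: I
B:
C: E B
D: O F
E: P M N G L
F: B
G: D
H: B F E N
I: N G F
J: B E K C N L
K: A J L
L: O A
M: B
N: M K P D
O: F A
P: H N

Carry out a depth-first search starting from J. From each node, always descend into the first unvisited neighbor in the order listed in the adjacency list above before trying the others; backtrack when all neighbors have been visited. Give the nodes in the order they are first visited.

Visit J
J → B
J → E
E → P
P → H
H → F
H → N
N → M
N → K
K → A
A → I
I → G
G → D
D → O
K → L
J → C

J → B → E → P → H → F → N → M → K → A → I → G → D → O → L → C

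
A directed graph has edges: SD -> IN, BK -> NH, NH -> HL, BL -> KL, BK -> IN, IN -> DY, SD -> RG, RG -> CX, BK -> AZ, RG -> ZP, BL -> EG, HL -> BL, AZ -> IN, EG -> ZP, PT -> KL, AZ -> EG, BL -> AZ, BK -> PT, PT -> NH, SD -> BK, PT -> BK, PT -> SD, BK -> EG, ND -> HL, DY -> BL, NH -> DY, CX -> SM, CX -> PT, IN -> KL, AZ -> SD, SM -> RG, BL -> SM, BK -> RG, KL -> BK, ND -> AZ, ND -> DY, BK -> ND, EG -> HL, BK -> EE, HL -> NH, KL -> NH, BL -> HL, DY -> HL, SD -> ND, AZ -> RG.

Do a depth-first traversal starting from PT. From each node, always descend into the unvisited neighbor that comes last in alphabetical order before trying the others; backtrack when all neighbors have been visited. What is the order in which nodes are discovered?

PT SD RG ZP CX SM ND HL NH DY BL KL BK IN EG EE AZ

Visit PT
PT → SD
SD → RG
RG → ZP
RG → CX
CX → SM
SD → ND
ND → HL
HL → NH
NH → DY
DY → BL
BL → KL
KL → BK
BK → IN
BK → EG
BK → EE
BK → AZ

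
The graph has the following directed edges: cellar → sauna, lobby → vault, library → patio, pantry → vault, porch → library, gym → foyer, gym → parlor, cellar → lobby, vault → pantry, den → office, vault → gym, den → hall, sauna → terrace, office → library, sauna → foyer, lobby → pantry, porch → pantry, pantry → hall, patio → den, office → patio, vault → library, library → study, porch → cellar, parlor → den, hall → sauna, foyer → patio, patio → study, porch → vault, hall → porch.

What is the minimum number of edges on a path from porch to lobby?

2

Level 0: porch
Level 1: cellar, library, pantry, vault
Level 2: gym, hall, lobby, patio, sauna, study
Level 3: den, foyer, parlor, terrace
Level 4: office
lobby first appears at level 2.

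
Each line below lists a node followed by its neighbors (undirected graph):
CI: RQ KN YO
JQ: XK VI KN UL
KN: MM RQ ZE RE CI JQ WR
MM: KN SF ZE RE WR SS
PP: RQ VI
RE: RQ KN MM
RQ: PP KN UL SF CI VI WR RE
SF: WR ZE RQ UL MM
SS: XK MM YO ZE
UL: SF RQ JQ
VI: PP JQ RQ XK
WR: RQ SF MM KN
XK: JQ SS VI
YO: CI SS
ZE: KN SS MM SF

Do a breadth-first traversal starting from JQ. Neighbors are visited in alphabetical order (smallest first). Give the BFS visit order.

Visit JQ; enqueue KN, UL, VI, XK → queue [KN, UL, VI, XK]
Visit KN; enqueue CI, MM, RE, RQ, WR, ZE → queue [UL, VI, XK, CI, MM, RE, RQ, WR, ZE]
Visit UL; enqueue SF → queue [VI, XK, CI, MM, RE, RQ, WR, ZE, SF]
Visit VI; enqueue PP → queue [XK, CI, MM, RE, RQ, WR, ZE, SF, PP]
Visit XK; enqueue SS → queue [CI, MM, RE, RQ, WR, ZE, SF, PP, SS]
Visit CI; enqueue YO → queue [MM, RE, RQ, WR, ZE, SF, PP, SS, YO]
Visit MM → queue [RE, RQ, WR, ZE, SF, PP, SS, YO]
Visit RE → queue [RQ, WR, ZE, SF, PP, SS, YO]
Visit RQ → queue [WR, ZE, SF, PP, SS, YO]
Visit WR → queue [ZE, SF, PP, SS, YO]
Visit ZE → queue [SF, PP, SS, YO]
Visit SF → queue [PP, SS, YO]
Visit PP → queue [SS, YO]
Visit SS → queue [YO]
Visit YO → queue []

JQ → KN → UL → VI → XK → CI → MM → RE → RQ → WR → ZE → SF → PP → SS → YO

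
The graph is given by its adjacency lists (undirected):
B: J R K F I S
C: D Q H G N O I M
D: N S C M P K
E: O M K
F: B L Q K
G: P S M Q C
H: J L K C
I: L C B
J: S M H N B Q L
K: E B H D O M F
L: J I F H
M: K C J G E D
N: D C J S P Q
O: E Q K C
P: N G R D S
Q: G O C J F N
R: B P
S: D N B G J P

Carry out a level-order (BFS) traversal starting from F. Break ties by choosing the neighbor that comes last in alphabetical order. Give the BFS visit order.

Visit F; enqueue Q, L, K, B → queue [Q, L, K, B]
Visit Q; enqueue O, N, J, G, C → queue [L, K, B, O, N, J, G, C]
Visit L; enqueue I, H → queue [K, B, O, N, J, G, C, I, H]
Visit K; enqueue M, E, D → queue [B, O, N, J, G, C, I, H, M, E, D]
Visit B; enqueue S, R → queue [O, N, J, G, C, I, H, M, E, D, S, R]
Visit O → queue [N, J, G, C, I, H, M, E, D, S, R]
Visit N; enqueue P → queue [J, G, C, I, H, M, E, D, S, R, P]
Visit J → queue [G, C, I, H, M, E, D, S, R, P]
Visit G → queue [C, I, H, M, E, D, S, R, P]
Visit C → queue [I, H, M, E, D, S, R, P]
Visit I → queue [H, M, E, D, S, R, P]
Visit H → queue [M, E, D, S, R, P]
Visit M → queue [E, D, S, R, P]
Visit E → queue [D, S, R, P]
Visit D → queue [S, R, P]
Visit S → queue [R, P]
Visit R → queue [P]
Visit P → queue []

F -> Q -> L -> K -> B -> O -> N -> J -> G -> C -> I -> H -> M -> E -> D -> S -> R -> P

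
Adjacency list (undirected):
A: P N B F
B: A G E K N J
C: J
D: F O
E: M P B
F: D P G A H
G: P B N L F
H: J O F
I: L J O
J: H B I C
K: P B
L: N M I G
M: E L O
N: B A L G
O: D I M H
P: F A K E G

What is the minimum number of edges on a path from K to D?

Level 0: K
Level 1: B, P
Level 2: A, E, F, G, J, N
Level 3: C, D, H, I, L, M
Level 4: O
D first appears at level 3.

3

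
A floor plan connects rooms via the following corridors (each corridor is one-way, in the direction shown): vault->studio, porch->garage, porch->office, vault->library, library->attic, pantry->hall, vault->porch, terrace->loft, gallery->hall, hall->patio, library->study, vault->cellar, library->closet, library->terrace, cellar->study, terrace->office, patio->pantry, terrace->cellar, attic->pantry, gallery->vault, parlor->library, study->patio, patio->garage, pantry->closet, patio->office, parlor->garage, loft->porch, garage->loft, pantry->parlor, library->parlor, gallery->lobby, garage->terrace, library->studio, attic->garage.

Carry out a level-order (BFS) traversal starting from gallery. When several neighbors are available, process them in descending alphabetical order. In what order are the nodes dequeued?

gallery, vault, lobby, hall, studio, porch, library, cellar, patio, office, garage, terrace, study, parlor, closet, attic, pantry, loft

Visit gallery; enqueue vault, lobby, hall → queue [vault, lobby, hall]
Visit vault; enqueue studio, porch, library, cellar → queue [lobby, hall, studio, porch, library, cellar]
Visit lobby → queue [hall, studio, porch, library, cellar]
Visit hall; enqueue patio → queue [studio, porch, library, cellar, patio]
Visit studio → queue [porch, library, cellar, patio]
Visit porch; enqueue office, garage → queue [library, cellar, patio, office, garage]
Visit library; enqueue terrace, study, parlor, closet, attic → queue [cellar, patio, office, garage, terrace, study, parlor, closet, attic]
Visit cellar → queue [patio, office, garage, terrace, study, parlor, closet, attic]
Visit patio; enqueue pantry → queue [office, garage, terrace, study, parlor, closet, attic, pantry]
Visit office → queue [garage, terrace, study, parlor, closet, attic, pantry]
Visit garage; enqueue loft → queue [terrace, study, parlor, closet, attic, pantry, loft]
Visit terrace → queue [study, parlor, closet, attic, pantry, loft]
Visit study → queue [parlor, closet, attic, pantry, loft]
Visit parlor → queue [closet, attic, pantry, loft]
Visit closet → queue [attic, pantry, loft]
Visit attic → queue [pantry, loft]
Visit pantry → queue [loft]
Visit loft → queue []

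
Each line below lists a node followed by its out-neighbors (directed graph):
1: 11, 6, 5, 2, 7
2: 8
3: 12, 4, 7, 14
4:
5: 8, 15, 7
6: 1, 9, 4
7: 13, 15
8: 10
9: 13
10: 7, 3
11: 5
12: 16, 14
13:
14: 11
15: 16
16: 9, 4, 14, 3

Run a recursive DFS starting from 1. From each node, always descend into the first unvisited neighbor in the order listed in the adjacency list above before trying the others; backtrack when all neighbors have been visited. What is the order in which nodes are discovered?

1, 11, 5, 8, 10, 7, 13, 15, 16, 9, 4, 14, 3, 12, 6, 2

Visit 1
1 → 11
11 → 5
5 → 8
8 → 10
10 → 7
7 → 13
7 → 15
15 → 16
16 → 9
16 → 4
16 → 14
16 → 3
3 → 12
1 → 6
1 → 2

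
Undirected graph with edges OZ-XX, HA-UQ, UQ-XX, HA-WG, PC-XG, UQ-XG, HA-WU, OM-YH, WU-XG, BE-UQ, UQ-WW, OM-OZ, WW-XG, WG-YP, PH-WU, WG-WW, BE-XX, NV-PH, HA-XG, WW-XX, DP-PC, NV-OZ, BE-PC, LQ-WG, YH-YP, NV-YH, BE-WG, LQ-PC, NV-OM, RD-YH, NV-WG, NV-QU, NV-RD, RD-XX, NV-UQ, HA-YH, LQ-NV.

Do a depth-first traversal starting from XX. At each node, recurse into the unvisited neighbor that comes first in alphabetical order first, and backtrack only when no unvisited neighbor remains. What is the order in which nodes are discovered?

Visit XX
XX → BE
BE → PC
PC → DP
PC → LQ
LQ → NV
NV → OM
OM → OZ
OM → YH
YH → HA
HA → UQ
UQ → WW
WW → WG
WG → YP
WW → XG
XG → WU
WU → PH
YH → RD
NV → QU

XX, BE, PC, DP, LQ, NV, OM, OZ, YH, HA, UQ, WW, WG, YP, XG, WU, PH, RD, QU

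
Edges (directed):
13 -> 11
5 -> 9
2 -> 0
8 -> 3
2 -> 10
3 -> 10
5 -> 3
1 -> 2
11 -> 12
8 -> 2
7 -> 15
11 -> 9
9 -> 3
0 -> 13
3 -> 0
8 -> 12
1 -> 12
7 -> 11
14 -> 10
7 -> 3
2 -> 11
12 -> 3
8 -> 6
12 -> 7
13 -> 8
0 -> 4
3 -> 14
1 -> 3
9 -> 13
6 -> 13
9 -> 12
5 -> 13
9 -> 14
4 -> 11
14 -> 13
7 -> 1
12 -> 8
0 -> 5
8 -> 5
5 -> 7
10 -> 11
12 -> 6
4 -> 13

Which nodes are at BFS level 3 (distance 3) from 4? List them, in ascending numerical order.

2, 3, 5, 6, 7, 14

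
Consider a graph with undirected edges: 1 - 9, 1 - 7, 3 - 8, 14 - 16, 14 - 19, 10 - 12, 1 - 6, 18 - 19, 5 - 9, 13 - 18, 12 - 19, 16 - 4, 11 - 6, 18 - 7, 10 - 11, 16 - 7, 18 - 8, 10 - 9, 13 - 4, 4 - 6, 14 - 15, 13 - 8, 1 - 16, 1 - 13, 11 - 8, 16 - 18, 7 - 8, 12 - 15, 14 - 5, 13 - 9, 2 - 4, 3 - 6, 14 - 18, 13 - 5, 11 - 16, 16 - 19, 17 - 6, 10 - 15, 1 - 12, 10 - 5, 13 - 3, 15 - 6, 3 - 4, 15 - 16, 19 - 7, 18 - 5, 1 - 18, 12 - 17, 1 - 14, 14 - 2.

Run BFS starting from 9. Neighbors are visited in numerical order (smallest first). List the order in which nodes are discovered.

9, 1, 5, 10, 13, 6, 7, 12, 14, 16, 18, 11, 15, 3, 4, 8, 17, 19, 2

Visit 9; enqueue 1, 5, 10, 13 → queue [1, 5, 10, 13]
Visit 1; enqueue 6, 7, 12, 14, 16, 18 → queue [5, 10, 13, 6, 7, 12, 14, 16, 18]
Visit 5 → queue [10, 13, 6, 7, 12, 14, 16, 18]
Visit 10; enqueue 11, 15 → queue [13, 6, 7, 12, 14, 16, 18, 11, 15]
Visit 13; enqueue 3, 4, 8 → queue [6, 7, 12, 14, 16, 18, 11, 15, 3, 4, 8]
Visit 6; enqueue 17 → queue [7, 12, 14, 16, 18, 11, 15, 3, 4, 8, 17]
Visit 7; enqueue 19 → queue [12, 14, 16, 18, 11, 15, 3, 4, 8, 17, 19]
Visit 12 → queue [14, 16, 18, 11, 15, 3, 4, 8, 17, 19]
Visit 14; enqueue 2 → queue [16, 18, 11, 15, 3, 4, 8, 17, 19, 2]
Visit 16 → queue [18, 11, 15, 3, 4, 8, 17, 19, 2]
Visit 18 → queue [11, 15, 3, 4, 8, 17, 19, 2]
Visit 11 → queue [15, 3, 4, 8, 17, 19, 2]
Visit 15 → queue [3, 4, 8, 17, 19, 2]
Visit 3 → queue [4, 8, 17, 19, 2]
Visit 4 → queue [8, 17, 19, 2]
Visit 8 → queue [17, 19, 2]
Visit 17 → queue [19, 2]
Visit 19 → queue [2]
Visit 2 → queue []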